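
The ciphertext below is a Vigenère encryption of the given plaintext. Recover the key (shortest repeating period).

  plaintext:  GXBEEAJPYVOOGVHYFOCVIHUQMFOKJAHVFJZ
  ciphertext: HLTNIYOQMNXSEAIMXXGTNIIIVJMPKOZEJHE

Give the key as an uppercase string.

  i= 0: H-G =  1 → B
  i= 1: L-X = 14 → O
  i= 2: T-B = 18 → S
  i= 3: N-E =  9 → J
  i= 4: I-E =  4 → E
  i= 5: Y-A = 24 → Y
  i= 6: O-J =  5 → F
  i= 7: Q-P =  1 → B
  i= 8: M-Y = 14 → O
  i= 9: N-V = 18 → S
  i=10: X-O =  9 → J
  i=11: S-O =  4 → E
  i=12: E-G = 24 → Y
  i=13: A-V =  5 → F
  i=14: I-H =  1 → B
  i=15: M-Y = 14 → O
  i=16: X-F = 18 → S
  i=17: X-O =  9 → J
  i=18: G-C =  4 → E
  i=19: T-V = 24 → Y
  i=20: N-I =  5 → F
  i=21: I-H =  1 → B
  i=22: I-U = 14 → O
  i=23: I-Q = 18 → S
  i=24: V-M =  9 → J
  i=25: J-F =  4 → E
  i=26: M-O = 24 → Y
  i=27: P-K =  5 → F
  i=28: K-J =  1 → B
  i=29: O-A = 14 → O
  i=30: Z-H = 18 → S
  i=31: E-V =  9 → J
  i=32: J-F =  4 → E
  i=33: H-J = 24 → Y
  i=34: E-Z =  5 → F
  shifts repeat with period 7: BOSJEYF

BOSJEYF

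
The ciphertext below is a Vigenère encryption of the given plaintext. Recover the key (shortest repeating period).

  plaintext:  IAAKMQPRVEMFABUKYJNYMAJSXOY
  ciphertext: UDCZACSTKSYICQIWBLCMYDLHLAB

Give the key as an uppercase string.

  i= 0: U-I = 12 → M
  i= 1: D-A =  3 → D
  i= 2: C-A =  2 → C
  i= 3: Z-K = 15 → P
  i= 4: A-M = 14 → O
  i= 5: C-Q = 12 → M
  i= 6: S-P =  3 → D
  i= 7: T-R =  2 → C
  i= 8: K-V = 15 → P
  i= 9: S-E = 14 → O
  i=10: Y-M = 12 → M
  i=11: I-F =  3 → D
  i=12: C-A =  2 → C
  i=13: Q-B = 15 → P
  i=14: I-U = 14 → O
  i=15: W-K = 12 → M
  i=16: B-Y =  3 → D
  i=17: L-J =  2 → C
  i=18: C-N = 15 → P
  i=19: M-Y = 14 → O
  i=20: Y-M = 12 → M
  i=21: D-A =  3 → D
  i=22: L-J =  2 → C
  i=23: H-S = 15 → P
  i=24: L-X = 14 → O
  i=25: A-O = 12 → M
  i=26: B-Y =  3 → D
  shifts repeat with period 5: MDCPO

MDCPO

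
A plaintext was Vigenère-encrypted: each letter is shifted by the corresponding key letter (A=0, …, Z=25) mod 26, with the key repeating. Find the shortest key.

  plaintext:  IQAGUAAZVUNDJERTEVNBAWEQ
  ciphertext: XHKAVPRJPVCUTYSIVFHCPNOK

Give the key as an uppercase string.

  i= 0: X-I = 15 → P
  i= 1: H-Q = 17 → R
  i= 2: K-A = 10 → K
  i= 3: A-G = 20 → U
  i= 4: V-U =  1 → B
  i= 5: P-A = 15 → P
  i= 6: R-A = 17 → R
  i= 7: J-Z = 10 → K
  i= 8: P-V = 20 → U
  i= 9: V-U =  1 → B
  i=10: C-N = 15 → P
  i=11: U-D = 17 → R
  i=12: T-J = 10 → K
  i=13: Y-E = 20 → U
  i=14: S-R =  1 → B
  i=15: I-T = 15 → P
  i=16: V-E = 17 → R
  i=17: F-V = 10 → K
  i=18: H-N = 20 → U
  i=19: C-B =  1 → B
  i=20: P-A = 15 → P
  i=21: N-W = 17 → R
  i=22: O-E = 10 → K
  i=23: K-Q = 20 → U
  shifts repeat with period 5: PRKUB

PRKUB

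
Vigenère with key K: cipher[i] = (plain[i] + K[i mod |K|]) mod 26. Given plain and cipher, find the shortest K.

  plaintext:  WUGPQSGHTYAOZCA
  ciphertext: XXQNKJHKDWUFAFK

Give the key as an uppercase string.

  i= 0: X-W =  1 → B
  i= 1: X-U =  3 → D
  i= 2: Q-G = 10 → K
  i= 3: N-P = 24 → Y
  i= 4: K-Q = 20 → U
  i= 5: J-S = 17 → R
  i= 6: H-G =  1 → B
  i= 7: K-H =  3 → D
  i= 8: D-T = 10 → K
  i= 9: W-Y = 24 → Y
  i=10: U-A = 20 → U
  i=11: F-O = 17 → R
  i=12: A-Z =  1 → B
  i=13: F-C =  3 → D
  i=14: K-A = 10 → K
  shifts repeat with period 6: BDKYUR

BDKYUR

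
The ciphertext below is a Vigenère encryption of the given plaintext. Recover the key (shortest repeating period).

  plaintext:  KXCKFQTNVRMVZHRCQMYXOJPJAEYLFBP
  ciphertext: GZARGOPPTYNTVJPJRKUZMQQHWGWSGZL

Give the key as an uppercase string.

WCYHBY

  i= 0: G-K = 22 → W
  i= 1: Z-X =  2 → C
  i= 2: A-C = 24 → Y
  i= 3: R-K =  7 → H
  i= 4: G-F =  1 → B
  i= 5: O-Q = 24 → Y
  i= 6: P-T = 22 → W
  i= 7: P-N =  2 → C
  i= 8: T-V = 24 → Y
  i= 9: Y-R =  7 → H
  i=10: N-M =  1 → B
  i=11: T-V = 24 → Y
  i=12: V-Z = 22 → W
  i=13: J-H =  2 → C
  i=14: P-R = 24 → Y
  i=15: J-C =  7 → H
  i=16: R-Q =  1 → B
  i=17: K-M = 24 → Y
  i=18: U-Y = 22 → W
  i=19: Z-X =  2 → C
  i=20: M-O = 24 → Y
  i=21: Q-J =  7 → H
  i=22: Q-P =  1 → B
  i=23: H-J = 24 → Y
  i=24: W-A = 22 → W
  i=25: G-E =  2 → C
  i=26: W-Y = 24 → Y
  i=27: S-L =  7 → H
  i=28: G-F =  1 → B
  i=29: Z-B = 24 → Y
  i=30: L-P = 22 → W
  shifts repeat with period 6: WCYHBY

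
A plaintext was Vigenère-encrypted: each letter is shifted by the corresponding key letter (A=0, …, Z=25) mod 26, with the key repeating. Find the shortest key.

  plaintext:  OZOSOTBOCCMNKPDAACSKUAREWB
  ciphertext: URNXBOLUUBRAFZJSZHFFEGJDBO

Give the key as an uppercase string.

GSZFNVK

  i= 0: U-O =  6 → G
  i= 1: R-Z = 18 → S
  i= 2: N-O = 25 → Z
  i= 3: X-S =  5 → F
  i= 4: B-O = 13 → N
  i= 5: O-T = 21 → V
  i= 6: L-B = 10 → K
  i= 7: U-O =  6 → G
  i= 8: U-C = 18 → S
  i= 9: B-C = 25 → Z
  i=10: R-M =  5 → F
  i=11: A-N = 13 → N
  i=12: F-K = 21 → V
  i=13: Z-P = 10 → K
  i=14: J-D =  6 → G
  i=15: S-A = 18 → S
  i=16: Z-A = 25 → Z
  i=17: H-C =  5 → F
  i=18: F-S = 13 → N
  i=19: F-K = 21 → V
  i=20: E-U = 10 → K
  i=21: G-A =  6 → G
  i=22: J-R = 18 → S
  i=23: D-E = 25 → Z
  i=24: B-W =  5 → F
  i=25: O-B = 13 → N
  shifts repeat with period 7: GSZFNVK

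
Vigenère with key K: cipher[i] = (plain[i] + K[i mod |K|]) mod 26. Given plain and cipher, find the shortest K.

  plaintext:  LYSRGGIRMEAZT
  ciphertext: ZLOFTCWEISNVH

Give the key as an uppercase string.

  i= 0: Z-L = 14 → O
  i= 1: L-Y = 13 → N
  i= 2: O-S = 22 → W
  i= 3: F-R = 14 → O
  i= 4: T-G = 13 → N
  i= 5: C-G = 22 → W
  i= 6: W-I = 14 → O
  i= 7: E-R = 13 → N
  i= 8: I-M = 22 → W
  i= 9: S-E = 14 → O
  i=10: N-A = 13 → N
  i=11: V-Z = 22 → W
  i=12: H-T = 14 → O
  shifts repeat with period 3: ONW

ONW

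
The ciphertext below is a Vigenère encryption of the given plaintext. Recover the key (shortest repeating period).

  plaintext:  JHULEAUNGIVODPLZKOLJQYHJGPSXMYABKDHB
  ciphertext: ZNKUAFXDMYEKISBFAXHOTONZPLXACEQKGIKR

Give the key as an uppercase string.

QGQJWFD

  i= 0: Z-J = 16 → Q
  i= 1: N-H =  6 → G
  i= 2: K-U = 16 → Q
  i= 3: U-L =  9 → J
  i= 4: A-E = 22 → W
  i= 5: F-A =  5 → F
  i= 6: X-U =  3 → D
  i= 7: D-N = 16 → Q
  i= 8: M-G =  6 → G
  i= 9: Y-I = 16 → Q
  i=10: E-V =  9 → J
  i=11: K-O = 22 → W
  i=12: I-D =  5 → F
  i=13: S-P =  3 → D
  i=14: B-L = 16 → Q
  i=15: F-Z =  6 → G
  i=16: A-K = 16 → Q
  i=17: X-O =  9 → J
  i=18: H-L = 22 → W
  i=19: O-J =  5 → F
  i=20: T-Q =  3 → D
  i=21: O-Y = 16 → Q
  i=22: N-H =  6 → G
  i=23: Z-J = 16 → Q
  i=24: P-G =  9 → J
  i=25: L-P = 22 → W
  i=26: X-S =  5 → F
  i=27: A-X =  3 → D
  i=28: C-M = 16 → Q
  i=29: E-Y =  6 → G
  i=30: Q-A = 16 → Q
  i=31: K-B =  9 → J
  i=32: G-K = 22 → W
  i=33: I-D =  5 → F
  i=34: K-H =  3 → D
  i=35: R-B = 16 → Q
  shifts repeat with period 7: QGQJWFD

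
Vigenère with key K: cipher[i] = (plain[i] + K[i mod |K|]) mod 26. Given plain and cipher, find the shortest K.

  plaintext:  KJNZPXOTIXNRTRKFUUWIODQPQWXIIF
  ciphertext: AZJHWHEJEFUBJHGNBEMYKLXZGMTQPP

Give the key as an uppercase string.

  i= 0: A-K = 16 → Q
  i= 1: Z-J = 16 → Q
  i= 2: J-N = 22 → W
  i= 3: H-Z =  8 → I
  i= 4: W-P =  7 → H
  i= 5: H-X = 10 → K
  i= 6: E-O = 16 → Q
  i= 7: J-T = 16 → Q
  i= 8: E-I = 22 → W
  i= 9: F-X =  8 → I
  i=10: U-N =  7 → H
  i=11: B-R = 10 → K
  i=12: J-T = 16 → Q
  i=13: H-R = 16 → Q
  i=14: G-K = 22 → W
  i=15: N-F =  8 → I
  i=16: B-U =  7 → H
  i=17: E-U = 10 → K
  i=18: M-W = 16 → Q
  i=19: Y-I = 16 → Q
  i=20: K-O = 22 → W
  i=21: L-D =  8 → I
  i=22: X-Q =  7 → H
  i=23: Z-P = 10 → K
  i=24: G-Q = 16 → Q
  i=25: M-W = 16 → Q
  i=26: T-X = 22 → W
  i=27: Q-I =  8 → I
  i=28: P-I =  7 → H
  i=29: P-F = 10 → K
  shifts repeat with period 6: QQWIHK

QQWIHK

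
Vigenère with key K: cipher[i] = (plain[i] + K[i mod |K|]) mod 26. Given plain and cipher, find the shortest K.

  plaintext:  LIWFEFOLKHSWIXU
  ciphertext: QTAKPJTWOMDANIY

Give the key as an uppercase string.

  i= 0: Q-L =  5 → F
  i= 1: T-I = 11 → L
  i= 2: A-W =  4 → E
  i= 3: K-F =  5 → F
  i= 4: P-E = 11 → L
  i= 5: J-F =  4 → E
  i= 6: T-O =  5 → F
  i= 7: W-L = 11 → L
  i= 8: O-K =  4 → E
  i= 9: M-H =  5 → F
  i=10: D-S = 11 → L
  i=11: A-W =  4 → E
  i=12: N-I =  5 → F
  i=13: I-X = 11 → L
  i=14: Y-U =  4 → E
  shifts repeat with period 3: FLE

FLE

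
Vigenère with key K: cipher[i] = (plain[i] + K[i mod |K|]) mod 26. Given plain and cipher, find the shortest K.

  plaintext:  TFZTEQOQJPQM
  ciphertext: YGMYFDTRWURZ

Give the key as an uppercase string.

  i= 0: Y-T =  5 → F
  i= 1: G-F =  1 → B
  i= 2: M-Z = 13 → N
  i= 3: Y-T =  5 → F
  i= 4: F-E =  1 → B
  i= 5: D-Q = 13 → N
  i= 6: T-O =  5 → F
  i= 7: R-Q =  1 → B
  i= 8: W-J = 13 → N
  i= 9: U-P =  5 → F
  i=10: R-Q =  1 → B
  i=11: Z-M = 13 → N
  shifts repeat with period 3: FBN

FBN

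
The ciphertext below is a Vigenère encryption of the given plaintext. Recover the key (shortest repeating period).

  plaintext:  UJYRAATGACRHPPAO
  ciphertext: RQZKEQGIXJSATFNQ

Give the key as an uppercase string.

XHBTEQNC

  i= 0: R-U = 23 → X
  i= 1: Q-J =  7 → H
  i= 2: Z-Y =  1 → B
  i= 3: K-R = 19 → T
  i= 4: E-A =  4 → E
  i= 5: Q-A = 16 → Q
  i= 6: G-T = 13 → N
  i= 7: I-G =  2 → C
  i= 8: X-A = 23 → X
  i= 9: J-C =  7 → H
  i=10: S-R =  1 → B
  i=11: A-H = 19 → T
  i=12: T-P =  4 → E
  i=13: F-P = 16 → Q
  i=14: N-A = 13 → N
  i=15: Q-O =  2 → C
  shifts repeat with period 8: XHBTEQNC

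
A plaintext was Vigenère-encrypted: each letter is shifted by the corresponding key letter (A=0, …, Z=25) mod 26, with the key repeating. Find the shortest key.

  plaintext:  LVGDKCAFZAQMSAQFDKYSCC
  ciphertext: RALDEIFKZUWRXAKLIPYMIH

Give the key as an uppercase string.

  i= 0: R-L =  6 → G
  i= 1: A-V =  5 → F
  i= 2: L-G =  5 → F
  i= 3: D-D =  0 → A
  i= 4: E-K = 20 → U
  i= 5: I-C =  6 → G
  i= 6: F-A =  5 → F
  i= 7: K-F =  5 → F
  i= 8: Z-Z =  0 → A
  i= 9: U-A = 20 → U
  i=10: W-Q =  6 → G
  i=11: R-M =  5 → F
  i=12: X-S =  5 → F
  i=13: A-A =  0 → A
  i=14: K-Q = 20 → U
  i=15: L-F =  6 → G
  i=16: I-D =  5 → F
  i=17: P-K =  5 → F
  i=18: Y-Y =  0 → A
  i=19: M-S = 20 → U
  i=20: I-C =  6 → G
  i=21: H-C =  5 → F
  shifts repeat with period 5: GFFAU

GFFAU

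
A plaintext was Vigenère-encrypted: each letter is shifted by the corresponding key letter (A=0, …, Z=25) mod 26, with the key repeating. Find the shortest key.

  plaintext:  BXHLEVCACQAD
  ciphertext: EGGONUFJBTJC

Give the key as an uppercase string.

DJZ

  i= 0: E-B =  3 → D
  i= 1: G-X =  9 → J
  i= 2: G-H = 25 → Z
  i= 3: O-L =  3 → D
  i= 4: N-E =  9 → J
  i= 5: U-V = 25 → Z
  i= 6: F-C =  3 → D
  i= 7: J-A =  9 → J
  i= 8: B-C = 25 → Z
  i= 9: T-Q =  3 → D
  i=10: J-A =  9 → J
  i=11: C-D = 25 → Z
  shifts repeat with period 3: DJZ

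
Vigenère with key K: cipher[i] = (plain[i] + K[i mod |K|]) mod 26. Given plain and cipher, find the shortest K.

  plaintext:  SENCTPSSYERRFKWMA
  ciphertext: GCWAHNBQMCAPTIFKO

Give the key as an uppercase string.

  i= 0: G-S = 14 → O
  i= 1: C-E = 24 → Y
  i= 2: W-N =  9 → J
  i= 3: A-C = 24 → Y
  i= 4: H-T = 14 → O
  i= 5: N-P = 24 → Y
  i= 6: B-S =  9 → J
  i= 7: Q-S = 24 → Y
  i= 8: M-Y = 14 → O
  i= 9: C-E = 24 → Y
  i=10: A-R =  9 → J
  i=11: P-R = 24 → Y
  i=12: T-F = 14 → O
  i=13: I-K = 24 → Y
  i=14: F-W =  9 → J
  i=15: K-M = 24 → Y
  i=16: O-A = 14 → O
  shifts repeat with period 4: OYJY

OYJY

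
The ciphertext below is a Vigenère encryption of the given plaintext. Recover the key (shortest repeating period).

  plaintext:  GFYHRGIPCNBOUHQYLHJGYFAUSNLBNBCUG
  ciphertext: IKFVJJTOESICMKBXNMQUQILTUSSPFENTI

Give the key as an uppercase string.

  i= 0: I-G =  2 → C
  i= 1: K-F =  5 → F
  i= 2: F-Y =  7 → H
  i= 3: V-H = 14 → O
  i= 4: J-R = 18 → S
  i= 5: J-G =  3 → D
  i= 6: T-I = 11 → L
  i= 7: O-P = 25 → Z
  i= 8: E-C =  2 → C
  i= 9: S-N =  5 → F
  i=10: I-B =  7 → H
  i=11: C-O = 14 → O
  i=12: M-U = 18 → S
  i=13: K-H =  3 → D
  i=14: B-Q = 11 → L
  i=15: X-Y = 25 → Z
  i=16: N-L =  2 → C
  i=17: M-H =  5 → F
  i=18: Q-J =  7 → H
  i=19: U-G = 14 → O
  i=20: Q-Y = 18 → S
  i=21: I-F =  3 → D
  i=22: L-A = 11 → L
  i=23: T-U = 25 → Z
  i=24: U-S =  2 → C
  i=25: S-N =  5 → F
  i=26: S-L =  7 → H
  i=27: P-B = 14 → O
  i=28: F-N = 18 → S
  i=29: E-B =  3 → D
  i=30: N-C = 11 → L
  i=31: T-U = 25 → Z
  i=32: I-G =  2 → C
  shifts repeat with period 8: CFHOSDLZ

CFHOSDLZ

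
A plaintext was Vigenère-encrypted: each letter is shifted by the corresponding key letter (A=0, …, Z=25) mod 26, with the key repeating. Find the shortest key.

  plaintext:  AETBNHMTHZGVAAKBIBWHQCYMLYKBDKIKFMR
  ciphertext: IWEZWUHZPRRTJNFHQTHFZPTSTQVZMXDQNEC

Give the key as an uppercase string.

  i= 0: I-A =  8 → I
  i= 1: W-E = 18 → S
  i= 2: E-T = 11 → L
  i= 3: Z-B = 24 → Y
  i= 4: W-N =  9 → J
  i= 5: U-H = 13 → N
  i= 6: H-M = 21 → V
  i= 7: Z-T =  6 → G
  i= 8: P-H =  8 → I
  i= 9: R-Z = 18 → S
  i=10: R-G = 11 → L
  i=11: T-V = 24 → Y
  i=12: J-A =  9 → J
  i=13: N-A = 13 → N
  i=14: F-K = 21 → V
  i=15: H-B =  6 → G
  i=16: Q-I =  8 → I
  i=17: T-B = 18 → S
  i=18: H-W = 11 → L
  i=19: F-H = 24 → Y
  i=20: Z-Q =  9 → J
  i=21: P-C = 13 → N
  i=22: T-Y = 21 → V
  i=23: S-M =  6 → G
  i=24: T-L =  8 → I
  i=25: Q-Y = 18 → S
  i=26: V-K = 11 → L
  i=27: Z-B = 24 → Y
  i=28: M-D =  9 → J
  i=29: X-K = 13 → N
  i=30: D-I = 21 → V
  i=31: Q-K =  6 → G
  i=32: N-F =  8 → I
  i=33: E-M = 18 → S
  i=34: C-R = 11 → L
  shifts repeat with period 8: ISLYJNVG

ISLYJNVG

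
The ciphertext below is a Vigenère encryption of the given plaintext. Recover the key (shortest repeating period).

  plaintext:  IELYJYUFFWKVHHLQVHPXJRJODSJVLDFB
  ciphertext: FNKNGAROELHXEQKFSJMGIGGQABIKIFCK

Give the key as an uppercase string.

XJZPXC

  i= 0: F-I = 23 → X
  i= 1: N-E =  9 → J
  i= 2: K-L = 25 → Z
  i= 3: N-Y = 15 → P
  i= 4: G-J = 23 → X
  i= 5: A-Y =  2 → C
  i= 6: R-U = 23 → X
  i= 7: O-F =  9 → J
  i= 8: E-F = 25 → Z
  i= 9: L-W = 15 → P
  i=10: H-K = 23 → X
  i=11: X-V =  2 → C
  i=12: E-H = 23 → X
  i=13: Q-H =  9 → J
  i=14: K-L = 25 → Z
  i=15: F-Q = 15 → P
  i=16: S-V = 23 → X
  i=17: J-H =  2 → C
  i=18: M-P = 23 → X
  i=19: G-X =  9 → J
  i=20: I-J = 25 → Z
  i=21: G-R = 15 → P
  i=22: G-J = 23 → X
  i=23: Q-O =  2 → C
  i=24: A-D = 23 → X
  i=25: B-S =  9 → J
  i=26: I-J = 25 → Z
  i=27: K-V = 15 → P
  i=28: I-L = 23 → X
  i=29: F-D =  2 → C
  i=30: C-F = 23 → X
  i=31: K-B =  9 → J
  shifts repeat with period 6: XJZPXC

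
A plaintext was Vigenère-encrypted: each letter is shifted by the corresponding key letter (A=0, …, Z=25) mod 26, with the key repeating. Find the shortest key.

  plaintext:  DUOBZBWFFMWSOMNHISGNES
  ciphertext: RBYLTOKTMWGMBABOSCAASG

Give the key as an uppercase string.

OHKKUNO

  i= 0: R-D = 14 → O
  i= 1: B-U =  7 → H
  i= 2: Y-O = 10 → K
  i= 3: L-B = 10 → K
  i= 4: T-Z = 20 → U
  i= 5: O-B = 13 → N
  i= 6: K-W = 14 → O
  i= 7: T-F = 14 → O
  i= 8: M-F =  7 → H
  i= 9: W-M = 10 → K
  i=10: G-W = 10 → K
  i=11: M-S = 20 → U
  i=12: B-O = 13 → N
  i=13: A-M = 14 → O
  i=14: B-N = 14 → O
  i=15: O-H =  7 → H
  i=16: S-I = 10 → K
  i=17: C-S = 10 → K
  i=18: A-G = 20 → U
  i=19: A-N = 13 → N
  i=20: S-E = 14 → O
  i=21: G-S = 14 → O
  shifts repeat with period 7: OHKKUNO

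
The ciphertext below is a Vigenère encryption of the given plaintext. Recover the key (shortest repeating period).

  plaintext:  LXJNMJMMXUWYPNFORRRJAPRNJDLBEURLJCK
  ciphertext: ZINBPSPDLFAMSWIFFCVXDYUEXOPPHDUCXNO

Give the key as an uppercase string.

  i= 0: Z-L = 14 → O
  i= 1: I-X = 11 → L
  i= 2: N-J =  4 → E
  i= 3: B-N = 14 → O
  i= 4: P-M =  3 → D
  i= 5: S-J =  9 → J
  i= 6: P-M =  3 → D
  i= 7: D-M = 17 → R
  i= 8: L-X = 14 → O
  i= 9: F-U = 11 → L
  i=10: A-W =  4 → E
  i=11: M-Y = 14 → O
  i=12: S-P =  3 → D
  i=13: W-N =  9 → J
  i=14: I-F =  3 → D
  i=15: F-O = 17 → R
  i=16: F-R = 14 → O
  i=17: C-R = 11 → L
  i=18: V-R =  4 → E
  i=19: X-J = 14 → O
  i=20: D-A =  3 → D
  i=21: Y-P =  9 → J
  i=22: U-R =  3 → D
  i=23: E-N = 17 → R
  i=24: X-J = 14 → O
  i=25: O-D = 11 → L
  i=26: P-L =  4 → E
  i=27: P-B = 14 → O
  i=28: H-E =  3 → D
  i=29: D-U =  9 → J
  i=30: U-R =  3 → D
  i=31: C-L = 17 → R
  i=32: X-J = 14 → O
  i=33: N-C = 11 → L
  i=34: O-K =  4 → E
  shifts repeat with period 8: OLEODJDR

OLEODJDR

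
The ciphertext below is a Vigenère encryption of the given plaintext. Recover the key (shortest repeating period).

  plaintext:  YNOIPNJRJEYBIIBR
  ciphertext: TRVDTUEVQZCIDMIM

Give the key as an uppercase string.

VEH

  i= 0: T-Y = 21 → V
  i= 1: R-N =  4 → E
  i= 2: V-O =  7 → H
  i= 3: D-I = 21 → V
  i= 4: T-P =  4 → E
  i= 5: U-N =  7 → H
  i= 6: E-J = 21 → V
  i= 7: V-R =  4 → E
  i= 8: Q-J =  7 → H
  i= 9: Z-E = 21 → V
  i=10: C-Y =  4 → E
  i=11: I-B =  7 → H
  i=12: D-I = 21 → V
  i=13: M-I =  4 → E
  i=14: I-B =  7 → H
  i=15: M-R = 21 → V
  shifts repeat with period 3: VEH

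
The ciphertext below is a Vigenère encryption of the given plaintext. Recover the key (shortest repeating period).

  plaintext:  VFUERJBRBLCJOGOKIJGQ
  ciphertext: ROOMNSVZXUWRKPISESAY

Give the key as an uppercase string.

WJUI

  i= 0: R-V = 22 → W
  i= 1: O-F =  9 → J
  i= 2: O-U = 20 → U
  i= 3: M-E =  8 → I
  i= 4: N-R = 22 → W
  i= 5: S-J =  9 → J
  i= 6: V-B = 20 → U
  i= 7: Z-R =  8 → I
  i= 8: X-B = 22 → W
  i= 9: U-L =  9 → J
  i=10: W-C = 20 → U
  i=11: R-J =  8 → I
  i=12: K-O = 22 → W
  i=13: P-G =  9 → J
  i=14: I-O = 20 → U
  i=15: S-K =  8 → I
  i=16: E-I = 22 → W
  i=17: S-J =  9 → J
  i=18: A-G = 20 → U
  i=19: Y-Q =  8 → I
  shifts repeat with period 4: WJUI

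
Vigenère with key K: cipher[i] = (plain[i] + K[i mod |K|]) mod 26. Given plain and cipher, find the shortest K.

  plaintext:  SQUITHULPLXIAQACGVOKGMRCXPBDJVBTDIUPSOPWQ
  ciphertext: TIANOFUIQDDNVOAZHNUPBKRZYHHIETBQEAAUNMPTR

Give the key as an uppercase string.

  i= 0: T-S =  1 → B
  i= 1: I-Q = 18 → S
  i= 2: A-U =  6 → G
  i= 3: N-I =  5 → F
  i= 4: O-T = 21 → V
  i= 5: F-H = 24 → Y
  i= 6: U-U =  0 → A
  i= 7: I-L = 23 → X
  i= 8: Q-P =  1 → B
  i= 9: D-L = 18 → S
  i=10: D-X =  6 → G
  i=11: N-I =  5 → F
  i=12: V-A = 21 → V
  i=13: O-Q = 24 → Y
  i=14: A-A =  0 → A
  i=15: Z-C = 23 → X
  i=16: H-G =  1 → B
  i=17: N-V = 18 → S
  i=18: U-O =  6 → G
  i=19: P-K =  5 → F
  i=20: B-G = 21 → V
  i=21: K-M = 24 → Y
  i=22: R-R =  0 → A
  i=23: Z-C = 23 → X
  i=24: Y-X =  1 → B
  i=25: H-P = 18 → S
  i=26: H-B =  6 → G
  i=27: I-D =  5 → F
  i=28: E-J = 21 → V
  i=29: T-V = 24 → Y
  i=30: B-B =  0 → A
  i=31: Q-T = 23 → X
  i=32: E-D =  1 → B
  i=33: A-I = 18 → S
  i=34: A-U =  6 → G
  i=35: U-P =  5 → F
  i=36: N-S = 21 → V
  i=37: M-O = 24 → Y
  i=38: P-P =  0 → A
  i=39: T-W = 23 → X
  i=40: R-Q =  1 → B
  shifts repeat with period 8: BSGFVYAX

BSGFVYAX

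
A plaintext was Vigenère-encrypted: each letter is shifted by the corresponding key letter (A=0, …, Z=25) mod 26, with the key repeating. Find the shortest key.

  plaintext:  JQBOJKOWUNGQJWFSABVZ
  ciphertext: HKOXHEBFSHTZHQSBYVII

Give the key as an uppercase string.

  i= 0: H-J = 24 → Y
  i= 1: K-Q = 20 → U
  i= 2: O-B = 13 → N
  i= 3: X-O =  9 → J
  i= 4: H-J = 24 → Y
  i= 5: E-K = 20 → U
  i= 6: B-O = 13 → N
  i= 7: F-W =  9 → J
  i= 8: S-U = 24 → Y
  i= 9: H-N = 20 → U
  i=10: T-G = 13 → N
  i=11: Z-Q =  9 → J
  i=12: H-J = 24 → Y
  i=13: Q-W = 20 → U
  i=14: S-F = 13 → N
  i=15: B-S =  9 → J
  i=16: Y-A = 24 → Y
  i=17: V-B = 20 → U
  i=18: I-V = 13 → N
  i=19: I-Z =  9 → J
  shifts repeat with period 4: YUNJ

YUNJ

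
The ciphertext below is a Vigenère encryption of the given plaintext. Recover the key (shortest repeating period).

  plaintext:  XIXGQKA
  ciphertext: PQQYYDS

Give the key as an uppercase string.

SIT

  i= 0: P-X = 18 → S
  i= 1: Q-I =  8 → I
  i= 2: Q-X = 19 → T
  i= 3: Y-G = 18 → S
  i= 4: Y-Q =  8 → I
  i= 5: D-K = 19 → T
  i= 6: S-A = 18 → S
  shifts repeat with period 3: SIT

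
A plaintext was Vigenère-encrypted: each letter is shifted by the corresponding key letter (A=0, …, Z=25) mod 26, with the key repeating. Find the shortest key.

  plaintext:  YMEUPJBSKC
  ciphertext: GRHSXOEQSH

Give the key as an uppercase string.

  i= 0: G-Y =  8 → I
  i= 1: R-M =  5 → F
  i= 2: H-E =  3 → D
  i= 3: S-U = 24 → Y
  i= 4: X-P =  8 → I
  i= 5: O-J =  5 → F
  i= 6: E-B =  3 → D
  i= 7: Q-S = 24 → Y
  i= 8: S-K =  8 → I
  i= 9: H-C =  5 → F
  shifts repeat with period 4: IFDY

IFDY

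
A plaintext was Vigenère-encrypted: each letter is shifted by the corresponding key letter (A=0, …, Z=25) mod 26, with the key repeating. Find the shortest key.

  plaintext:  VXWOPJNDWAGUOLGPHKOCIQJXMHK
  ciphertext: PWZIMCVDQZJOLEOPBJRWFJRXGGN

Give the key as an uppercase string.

  i= 0: P-V = 20 → U
  i= 1: W-X = 25 → Z
  i= 2: Z-W =  3 → D
  i= 3: I-O = 20 → U
  i= 4: M-P = 23 → X
  i= 5: C-J = 19 → T
  i= 6: V-N =  8 → I
  i= 7: D-D =  0 → A
  i= 8: Q-W = 20 → U
  i= 9: Z-A = 25 → Z
  i=10: J-G =  3 → D
  i=11: O-U = 20 → U
  i=12: L-O = 23 → X
  i=13: E-L = 19 → T
  i=14: O-G =  8 → I
  i=15: P-P =  0 → A
  i=16: B-H = 20 → U
  i=17: J-K = 25 → Z
  i=18: R-O =  3 → D
  i=19: W-C = 20 → U
  i=20: F-I = 23 → X
  i=21: J-Q = 19 → T
  i=22: R-J =  8 → I
  i=23: X-X =  0 → A
  i=24: G-M = 20 → U
  i=25: G-H = 25 → Z
  i=26: N-K =  3 → D
  shifts repeat with period 8: UZDUXTIA

UZDUXTIA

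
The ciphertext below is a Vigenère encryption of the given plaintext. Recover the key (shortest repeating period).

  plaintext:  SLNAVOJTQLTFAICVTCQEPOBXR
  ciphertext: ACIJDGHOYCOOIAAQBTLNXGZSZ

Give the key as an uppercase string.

  i= 0: A-S =  8 → I
  i= 1: C-L = 17 → R
  i= 2: I-N = 21 → V
  i= 3: J-A =  9 → J
  i= 4: D-V =  8 → I
  i= 5: G-O = 18 → S
  i= 6: H-J = 24 → Y
  i= 7: O-T = 21 → V
  i= 8: Y-Q =  8 → I
  i= 9: C-L = 17 → R
  i=10: O-T = 21 → V
  i=11: O-F =  9 → J
  i=12: I-A =  8 → I
  i=13: A-I = 18 → S
  i=14: A-C = 24 → Y
  i=15: Q-V = 21 → V
  i=16: B-T =  8 → I
  i=17: T-C = 17 → R
  i=18: L-Q = 21 → V
  i=19: N-E =  9 → J
  i=20: X-P =  8 → I
  i=21: G-O = 18 → S
  i=22: Z-B = 24 → Y
  i=23: S-X = 21 → V
  i=24: Z-R =  8 → I
  shifts repeat with period 8: IRVJISYV

IRVJISYV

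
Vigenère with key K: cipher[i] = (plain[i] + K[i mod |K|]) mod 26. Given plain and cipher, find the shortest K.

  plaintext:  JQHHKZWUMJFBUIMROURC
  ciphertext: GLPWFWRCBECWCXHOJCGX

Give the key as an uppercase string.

  i= 0: G-J = 23 → X
  i= 1: L-Q = 21 → V
  i= 2: P-H =  8 → I
  i= 3: W-H = 15 → P
  i= 4: F-K = 21 → V
  i= 5: W-Z = 23 → X
  i= 6: R-W = 21 → V
  i= 7: C-U =  8 → I
  i= 8: B-M = 15 → P
  i= 9: E-J = 21 → V
  i=10: C-F = 23 → X
  i=11: W-B = 21 → V
  i=12: C-U =  8 → I
  i=13: X-I = 15 → P
  i=14: H-M = 21 → V
  i=15: O-R = 23 → X
  i=16: J-O = 21 → V
  i=17: C-U =  8 → I
  i=18: G-R = 15 → P
  i=19: X-C = 21 → V
  shifts repeat with period 5: XVIPV

XVIPV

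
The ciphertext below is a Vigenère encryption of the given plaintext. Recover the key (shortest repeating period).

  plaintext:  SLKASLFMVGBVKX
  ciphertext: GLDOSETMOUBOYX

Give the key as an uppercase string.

OAT

  i= 0: G-S = 14 → O
  i= 1: L-L =  0 → A
  i= 2: D-K = 19 → T
  i= 3: O-A = 14 → O
  i= 4: S-S =  0 → A
  i= 5: E-L = 19 → T
  i= 6: T-F = 14 → O
  i= 7: M-M =  0 → A
  i= 8: O-V = 19 → T
  i= 9: U-G = 14 → O
  i=10: B-B =  0 → A
  i=11: O-V = 19 → T
  i=12: Y-K = 14 → O
  i=13: X-X =  0 → A
  shifts repeat with period 3: OAT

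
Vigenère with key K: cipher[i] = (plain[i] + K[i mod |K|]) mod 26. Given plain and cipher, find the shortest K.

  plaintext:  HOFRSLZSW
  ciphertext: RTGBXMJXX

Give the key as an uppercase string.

KFB

  i= 0: R-H = 10 → K
  i= 1: T-O =  5 → F
  i= 2: G-F =  1 → B
  i= 3: B-R = 10 → K
  i= 4: X-S =  5 → F
  i= 5: M-L =  1 → B
  i= 6: J-Z = 10 → K
  i= 7: X-S =  5 → F
  i= 8: X-W =  1 → B
  shifts repeat with period 3: KFB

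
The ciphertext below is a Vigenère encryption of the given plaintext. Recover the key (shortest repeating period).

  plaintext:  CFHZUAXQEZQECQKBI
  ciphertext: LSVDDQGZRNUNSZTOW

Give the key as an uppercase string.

  i= 0: L-C =  9 → J
  i= 1: S-F = 13 → N
  i= 2: V-H = 14 → O
  i= 3: D-Z =  4 → E
  i= 4: D-U =  9 → J
  i= 5: Q-A = 16 → Q
  i= 6: G-X =  9 → J
  i= 7: Z-Q =  9 → J
  i= 8: R-E = 13 → N
  i= 9: N-Z = 14 → O
  i=10: U-Q =  4 → E
  i=11: N-E =  9 → J
  i=12: S-C = 16 → Q
  i=13: Z-Q =  9 → J
  i=14: T-K =  9 → J
  i=15: O-B = 13 → N
  i=16: W-I = 14 → O
  shifts repeat with period 7: JNOEJQJ

JNOEJQJ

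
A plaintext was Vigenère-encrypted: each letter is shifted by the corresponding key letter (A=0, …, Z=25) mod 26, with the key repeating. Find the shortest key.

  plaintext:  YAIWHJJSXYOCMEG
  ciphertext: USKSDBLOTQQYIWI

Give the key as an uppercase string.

  i= 0: U-Y = 22 → W
  i= 1: S-A = 18 → S
  i= 2: K-I =  2 → C
  i= 3: S-W = 22 → W
  i= 4: D-H = 22 → W
  i= 5: B-J = 18 → S
  i= 6: L-J =  2 → C
  i= 7: O-S = 22 → W
  i= 8: T-X = 22 → W
  i= 9: Q-Y = 18 → S
  i=10: Q-O =  2 → C
  i=11: Y-C = 22 → W
  i=12: I-M = 22 → W
  i=13: W-E = 18 → S
  i=14: I-G =  2 → C
  shifts repeat with period 4: WSCW

WSCW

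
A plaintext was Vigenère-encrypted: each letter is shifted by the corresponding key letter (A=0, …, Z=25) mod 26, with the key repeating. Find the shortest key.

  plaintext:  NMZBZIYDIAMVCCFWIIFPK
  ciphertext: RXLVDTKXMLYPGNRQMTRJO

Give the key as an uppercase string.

ELMU

  i= 0: R-N =  4 → E
  i= 1: X-M = 11 → L
  i= 2: L-Z = 12 → M
  i= 3: V-B = 20 → U
  i= 4: D-Z =  4 → E
  i= 5: T-I = 11 → L
  i= 6: K-Y = 12 → M
  i= 7: X-D = 20 → U
  i= 8: M-I =  4 → E
  i= 9: L-A = 11 → L
  i=10: Y-M = 12 → M
  i=11: P-V = 20 → U
  i=12: G-C =  4 → E
  i=13: N-C = 11 → L
  i=14: R-F = 12 → M
  i=15: Q-W = 20 → U
  i=16: M-I =  4 → E
  i=17: T-I = 11 → L
  i=18: R-F = 12 → M
  i=19: J-P = 20 → U
  i=20: O-K =  4 → E
  shifts repeat with period 4: ELMU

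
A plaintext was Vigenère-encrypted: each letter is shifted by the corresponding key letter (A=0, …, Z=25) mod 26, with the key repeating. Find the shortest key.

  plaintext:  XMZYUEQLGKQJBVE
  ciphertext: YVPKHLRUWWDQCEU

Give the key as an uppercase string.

  i= 0: Y-X =  1 → B
  i= 1: V-M =  9 → J
  i= 2: P-Z = 16 → Q
  i= 3: K-Y = 12 → M
  i= 4: H-U = 13 → N
  i= 5: L-E =  7 → H
  i= 6: R-Q =  1 → B
  i= 7: U-L =  9 → J
  i= 8: W-G = 16 → Q
  i= 9: W-K = 12 → M
  i=10: D-Q = 13 → N
  i=11: Q-J =  7 → H
  i=12: C-B =  1 → B
  i=13: E-V =  9 → J
  i=14: U-E = 16 → Q
  shifts repeat with period 6: BJQMNH

BJQMNH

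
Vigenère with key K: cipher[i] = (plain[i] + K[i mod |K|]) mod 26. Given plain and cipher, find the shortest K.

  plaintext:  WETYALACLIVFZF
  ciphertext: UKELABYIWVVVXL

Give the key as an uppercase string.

  i= 0: U-W = 24 → Y
  i= 1: K-E =  6 → G
  i= 2: E-T = 11 → L
  i= 3: L-Y = 13 → N
  i= 4: A-A =  0 → A
  i= 5: B-L = 16 → Q
  i= 6: Y-A = 24 → Y
  i= 7: I-C =  6 → G
  i= 8: W-L = 11 → L
  i= 9: V-I = 13 → N
  i=10: V-V =  0 → A
  i=11: V-F = 16 → Q
  i=12: X-Z = 24 → Y
  i=13: L-F =  6 → G
  shifts repeat with period 6: YGLNAQ

YGLNAQ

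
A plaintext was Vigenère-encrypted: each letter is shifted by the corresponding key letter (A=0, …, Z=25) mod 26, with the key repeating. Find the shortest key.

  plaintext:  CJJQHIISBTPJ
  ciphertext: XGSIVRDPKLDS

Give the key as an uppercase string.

VXJSOJ

  i= 0: X-C = 21 → V
  i= 1: G-J = 23 → X
  i= 2: S-J =  9 → J
  i= 3: I-Q = 18 → S
  i= 4: V-H = 14 → O
  i= 5: R-I =  9 → J
  i= 6: D-I = 21 → V
  i= 7: P-S = 23 → X
  i= 8: K-B =  9 → J
  i= 9: L-T = 18 → S
  i=10: D-P = 14 → O
  i=11: S-J =  9 → J
  shifts repeat with period 6: VXJSOJ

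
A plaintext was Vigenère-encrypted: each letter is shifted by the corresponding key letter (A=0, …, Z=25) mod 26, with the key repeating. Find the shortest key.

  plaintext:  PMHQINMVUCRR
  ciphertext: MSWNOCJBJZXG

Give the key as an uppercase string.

XGP

  i= 0: M-P = 23 → X
  i= 1: S-M =  6 → G
  i= 2: W-H = 15 → P
  i= 3: N-Q = 23 → X
  i= 4: O-I =  6 → G
  i= 5: C-N = 15 → P
  i= 6: J-M = 23 → X
  i= 7: B-V =  6 → G
  i= 8: J-U = 15 → P
  i= 9: Z-C = 23 → X
  i=10: X-R =  6 → G
  i=11: G-R = 15 → P
  shifts repeat with period 3: XGP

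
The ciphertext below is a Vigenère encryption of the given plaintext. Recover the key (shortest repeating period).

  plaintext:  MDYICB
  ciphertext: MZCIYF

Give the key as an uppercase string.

AWE

  i= 0: M-M =  0 → A
  i= 1: Z-D = 22 → W
  i= 2: C-Y =  4 → E
  i= 3: I-I =  0 → A
  i= 4: Y-C = 22 → W
  i= 5: F-B =  4 → E
  shifts repeat with period 3: AWE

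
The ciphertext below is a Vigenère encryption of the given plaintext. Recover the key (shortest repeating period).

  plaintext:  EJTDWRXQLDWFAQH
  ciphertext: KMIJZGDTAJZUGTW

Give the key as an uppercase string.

GDP

  i= 0: K-E =  6 → G
  i= 1: M-J =  3 → D
  i= 2: I-T = 15 → P
  i= 3: J-D =  6 → G
  i= 4: Z-W =  3 → D
  i= 5: G-R = 15 → P
  i= 6: D-X =  6 → G
  i= 7: T-Q =  3 → D
  i= 8: A-L = 15 → P
  i= 9: J-D =  6 → G
  i=10: Z-W =  3 → D
  i=11: U-F = 15 → P
  i=12: G-A =  6 → G
  i=13: T-Q =  3 → D
  i=14: W-H = 15 → P
  shifts repeat with period 3: GDP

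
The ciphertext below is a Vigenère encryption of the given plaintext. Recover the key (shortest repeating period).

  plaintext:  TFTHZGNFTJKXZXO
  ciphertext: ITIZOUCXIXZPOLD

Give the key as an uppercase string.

POPS

  i= 0: I-T = 15 → P
  i= 1: T-F = 14 → O
  i= 2: I-T = 15 → P
  i= 3: Z-H = 18 → S
  i= 4: O-Z = 15 → P
  i= 5: U-G = 14 → O
  i= 6: C-N = 15 → P
  i= 7: X-F = 18 → S
  i= 8: I-T = 15 → P
  i= 9: X-J = 14 → O
  i=10: Z-K = 15 → P
  i=11: P-X = 18 → S
  i=12: O-Z = 15 → P
  i=13: L-X = 14 → O
  i=14: D-O = 15 → P
  shifts repeat with period 4: POPS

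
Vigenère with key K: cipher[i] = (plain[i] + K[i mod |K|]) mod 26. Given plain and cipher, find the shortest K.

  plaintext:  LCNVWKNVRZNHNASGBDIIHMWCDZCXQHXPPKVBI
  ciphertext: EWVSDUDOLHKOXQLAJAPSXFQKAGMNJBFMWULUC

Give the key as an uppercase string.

  i= 0: E-L = 19 → T
  i= 1: W-C = 20 → U
  i= 2: V-N =  8 → I
  i= 3: S-V = 23 → X
  i= 4: D-W =  7 → H
  i= 5: U-K = 10 → K
  i= 6: D-N = 16 → Q
  i= 7: O-V = 19 → T
  i= 8: L-R = 20 → U
  i= 9: H-Z =  8 → I
  i=10: K-N = 23 → X
  i=11: O-H =  7 → H
  i=12: X-N = 10 → K
  i=13: Q-A = 16 → Q
  i=14: L-S = 19 → T
  i=15: A-G = 20 → U
  i=16: J-B =  8 → I
  i=17: A-D = 23 → X
  i=18: P-I =  7 → H
  i=19: S-I = 10 → K
  i=20: X-H = 16 → Q
  i=21: F-M = 19 → T
  i=22: Q-W = 20 → U
  i=23: K-C =  8 → I
  i=24: A-D = 23 → X
  i=25: G-Z =  7 → H
  i=26: M-C = 10 → K
  i=27: N-X = 16 → Q
  i=28: J-Q = 19 → T
  i=29: B-H = 20 → U
  i=30: F-X =  8 → I
  i=31: M-P = 23 → X
  i=32: W-P =  7 → H
  i=33: U-K = 10 → K
  i=34: L-V = 16 → Q
  i=35: U-B = 19 → T
  i=36: C-I = 20 → U
  shifts repeat with period 7: TUIXHKQ

TUIXHKQ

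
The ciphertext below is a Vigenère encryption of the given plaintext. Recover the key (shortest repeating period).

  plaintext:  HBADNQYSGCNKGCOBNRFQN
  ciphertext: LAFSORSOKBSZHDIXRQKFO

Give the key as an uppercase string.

EZFPBBUW

  i= 0: L-H =  4 → E
  i= 1: A-B = 25 → Z
  i= 2: F-A =  5 → F
  i= 3: S-D = 15 → P
  i= 4: O-N =  1 → B
  i= 5: R-Q =  1 → B
  i= 6: S-Y = 20 → U
  i= 7: O-S = 22 → W
  i= 8: K-G =  4 → E
  i= 9: B-C = 25 → Z
  i=10: S-N =  5 → F
  i=11: Z-K = 15 → P
  i=12: H-G =  1 → B
  i=13: D-C =  1 → B
  i=14: I-O = 20 → U
  i=15: X-B = 22 → W
  i=16: R-N =  4 → E
  i=17: Q-R = 25 → Z
  i=18: K-F =  5 → F
  i=19: F-Q = 15 → P
  i=20: O-N =  1 → B
  shifts repeat with period 8: EZFPBBUW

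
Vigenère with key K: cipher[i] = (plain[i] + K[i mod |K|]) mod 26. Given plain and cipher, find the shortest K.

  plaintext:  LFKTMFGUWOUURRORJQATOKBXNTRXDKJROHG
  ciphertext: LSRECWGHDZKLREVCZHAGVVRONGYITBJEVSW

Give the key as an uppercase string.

ANHLQR

  i= 0: L-L =  0 → A
  i= 1: S-F = 13 → N
  i= 2: R-K =  7 → H
  i= 3: E-T = 11 → L
  i= 4: C-M = 16 → Q
  i= 5: W-F = 17 → R
  i= 6: G-G =  0 → A
  i= 7: H-U = 13 → N
  i= 8: D-W =  7 → H
  i= 9: Z-O = 11 → L
  i=10: K-U = 16 → Q
  i=11: L-U = 17 → R
  i=12: R-R =  0 → A
  i=13: E-R = 13 → N
  i=14: V-O =  7 → H
  i=15: C-R = 11 → L
  i=16: Z-J = 16 → Q
  i=17: H-Q = 17 → R
  i=18: A-A =  0 → A
  i=19: G-T = 13 → N
  i=20: V-O =  7 → H
  i=21: V-K = 11 → L
  i=22: R-B = 16 → Q
  i=23: O-X = 17 → R
  i=24: N-N =  0 → A
  i=25: G-T = 13 → N
  i=26: Y-R =  7 → H
  i=27: I-X = 11 → L
  i=28: T-D = 16 → Q
  i=29: B-K = 17 → R
  i=30: J-J =  0 → A
  i=31: E-R = 13 → N
  i=32: V-O =  7 → H
  i=33: S-H = 11 → L
  i=34: W-G = 16 → Q
  shifts repeat with period 6: ANHLQR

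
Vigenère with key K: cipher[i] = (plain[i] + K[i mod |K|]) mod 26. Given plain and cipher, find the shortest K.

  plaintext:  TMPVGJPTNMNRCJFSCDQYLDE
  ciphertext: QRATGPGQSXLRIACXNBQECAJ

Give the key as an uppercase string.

XFLYAGR

  i= 0: Q-T = 23 → X
  i= 1: R-M =  5 → F
  i= 2: A-P = 11 → L
  i= 3: T-V = 24 → Y
  i= 4: G-G =  0 → A
  i= 5: P-J =  6 → G
  i= 6: G-P = 17 → R
  i= 7: Q-T = 23 → X
  i= 8: S-N =  5 → F
  i= 9: X-M = 11 → L
  i=10: L-N = 24 → Y
  i=11: R-R =  0 → A
  i=12: I-C =  6 → G
  i=13: A-J = 17 → R
  i=14: C-F = 23 → X
  i=15: X-S =  5 → F
  i=16: N-C = 11 → L
  i=17: B-D = 24 → Y
  i=18: Q-Q =  0 → A
  i=19: E-Y =  6 → G
  i=20: C-L = 17 → R
  i=21: A-D = 23 → X
  i=22: J-E =  5 → F
  shifts repeat with period 7: XFLYAGR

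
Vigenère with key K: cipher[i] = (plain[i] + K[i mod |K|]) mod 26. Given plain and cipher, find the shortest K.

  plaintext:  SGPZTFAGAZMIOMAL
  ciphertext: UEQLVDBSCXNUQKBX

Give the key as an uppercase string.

  i= 0: U-S =  2 → C
  i= 1: E-G = 24 → Y
  i= 2: Q-P =  1 → B
  i= 3: L-Z = 12 → M
  i= 4: V-T =  2 → C
  i= 5: D-F = 24 → Y
  i= 6: B-A =  1 → B
  i= 7: S-G = 12 → M
  i= 8: C-A =  2 → C
  i= 9: X-Z = 24 → Y
  i=10: N-M =  1 → B
  i=11: U-I = 12 → M
  i=12: Q-O =  2 → C
  i=13: K-M = 24 → Y
  i=14: B-A =  1 → B
  i=15: X-L = 12 → M
  shifts repeat with period 4: CYBM

CYBM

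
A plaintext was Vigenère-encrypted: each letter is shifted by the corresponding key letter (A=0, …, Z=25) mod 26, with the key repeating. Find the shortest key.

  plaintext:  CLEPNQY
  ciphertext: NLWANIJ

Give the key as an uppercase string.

  i= 0: N-C = 11 → L
  i= 1: L-L =  0 → A
  i= 2: W-E = 18 → S
  i= 3: A-P = 11 → L
  i= 4: N-N =  0 → A
  i= 5: I-Q = 18 → S
  i= 6: J-Y = 11 → L
  shifts repeat with period 3: LAS

LAS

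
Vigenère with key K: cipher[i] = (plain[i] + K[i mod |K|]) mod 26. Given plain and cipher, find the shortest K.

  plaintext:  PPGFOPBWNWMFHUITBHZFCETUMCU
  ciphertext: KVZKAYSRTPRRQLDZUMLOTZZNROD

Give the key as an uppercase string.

  i= 0: K-P = 21 → V
  i= 1: V-P =  6 → G
  i= 2: Z-G = 19 → T
  i= 3: K-F =  5 → F
  i= 4: A-O = 12 → M
  i= 5: Y-P =  9 → J
  i= 6: S-B = 17 → R
  i= 7: R-W = 21 → V
  i= 8: T-N =  6 → G
  i= 9: P-W = 19 → T
  i=10: R-M =  5 → F
  i=11: R-F = 12 → M
  i=12: Q-H =  9 → J
  i=13: L-U = 17 → R
  i=14: D-I = 21 → V
  i=15: Z-T =  6 → G
  i=16: U-B = 19 → T
  i=17: M-H =  5 → F
  i=18: L-Z = 12 → M
  i=19: O-F =  9 → J
  i=20: T-C = 17 → R
  i=21: Z-E = 21 → V
  i=22: Z-T =  6 → G
  i=23: N-U = 19 → T
  i=24: R-M =  5 → F
  i=25: O-C = 12 → M
  i=26: D-U =  9 → J
  shifts repeat with period 7: VGTFMJR

VGTFMJR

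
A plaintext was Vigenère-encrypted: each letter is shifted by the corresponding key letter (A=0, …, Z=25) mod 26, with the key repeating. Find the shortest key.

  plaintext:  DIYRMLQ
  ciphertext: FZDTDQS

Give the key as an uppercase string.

CRF

  i= 0: F-D =  2 → C
  i= 1: Z-I = 17 → R
  i= 2: D-Y =  5 → F
  i= 3: T-R =  2 → C
  i= 4: D-M = 17 → R
  i= 5: Q-L =  5 → F
  i= 6: S-Q =  2 → C
  shifts repeat with period 3: CRF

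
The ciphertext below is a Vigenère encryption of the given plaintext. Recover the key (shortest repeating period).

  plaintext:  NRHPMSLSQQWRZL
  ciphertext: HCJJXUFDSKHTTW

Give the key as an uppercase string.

ULC

  i= 0: H-N = 20 → U
  i= 1: C-R = 11 → L
  i= 2: J-H =  2 → C
  i= 3: J-P = 20 → U
  i= 4: X-M = 11 → L
  i= 5: U-S =  2 → C
  i= 6: F-L = 20 → U
  i= 7: D-S = 11 → L
  i= 8: S-Q =  2 → C
  i= 9: K-Q = 20 → U
  i=10: H-W = 11 → L
  i=11: T-R =  2 → C
  i=12: T-Z = 20 → U
  i=13: W-L = 11 → L
  shifts repeat with period 3: ULC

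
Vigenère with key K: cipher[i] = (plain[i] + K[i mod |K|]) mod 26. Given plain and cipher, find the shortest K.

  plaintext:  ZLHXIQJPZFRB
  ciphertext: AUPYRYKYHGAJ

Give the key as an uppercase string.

  i= 0: A-Z =  1 → B
  i= 1: U-L =  9 → J
  i= 2: P-H =  8 → I
  i= 3: Y-X =  1 → B
  i= 4: R-I =  9 → J
  i= 5: Y-Q =  8 → I
  i= 6: K-J =  1 → B
  i= 7: Y-P =  9 → J
  i= 8: H-Z =  8 → I
  i= 9: G-F =  1 → B
  i=10: A-R =  9 → J
  i=11: J-B =  8 → I
  shifts repeat with period 3: BJI

BJI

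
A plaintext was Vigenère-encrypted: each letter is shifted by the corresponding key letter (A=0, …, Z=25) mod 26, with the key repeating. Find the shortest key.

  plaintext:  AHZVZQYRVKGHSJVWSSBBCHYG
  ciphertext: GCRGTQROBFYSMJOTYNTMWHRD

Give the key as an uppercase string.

  i= 0: G-A =  6 → G
  i= 1: C-H = 21 → V
  i= 2: R-Z = 18 → S
  i= 3: G-V = 11 → L
  i= 4: T-Z = 20 → U
  i= 5: Q-Q =  0 → A
  i= 6: R-Y = 19 → T
  i= 7: O-R = 23 → X
  i= 8: B-V =  6 → G
  i= 9: F-K = 21 → V
  i=10: Y-G = 18 → S
  i=11: S-H = 11 → L
  i=12: M-S = 20 → U
  i=13: J-J =  0 → A
  i=14: O-V = 19 → T
  i=15: T-W = 23 → X
  i=16: Y-S =  6 → G
  i=17: N-S = 21 → V
  i=18: T-B = 18 → S
  i=19: M-B = 11 → L
  i=20: W-C = 20 → U
  i=21: H-H =  0 → A
  i=22: R-Y = 19 → T
  i=23: D-G = 23 → X
  shifts repeat with period 8: GVSLUATX

GVSLUATX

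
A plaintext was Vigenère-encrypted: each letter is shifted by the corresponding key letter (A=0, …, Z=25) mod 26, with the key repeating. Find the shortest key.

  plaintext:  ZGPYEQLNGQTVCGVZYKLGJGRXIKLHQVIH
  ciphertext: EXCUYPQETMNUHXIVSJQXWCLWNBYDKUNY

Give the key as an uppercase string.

  i= 0: E-Z =  5 → F
  i= 1: X-G = 17 → R
  i= 2: C-P = 13 → N
  i= 3: U-Y = 22 → W
  i= 4: Y-E = 20 → U
  i= 5: P-Q = 25 → Z
  i= 6: Q-L =  5 → F
  i= 7: E-N = 17 → R
  i= 8: T-G = 13 → N
  i= 9: M-Q = 22 → W
  i=10: N-T = 20 → U
  i=11: U-V = 25 → Z
  i=12: H-C =  5 → F
  i=13: X-G = 17 → R
  i=14: I-V = 13 → N
  i=15: V-Z = 22 → W
  i=16: S-Y = 20 → U
  i=17: J-K = 25 → Z
  i=18: Q-L =  5 → F
  i=19: X-G = 17 → R
  i=20: W-J = 13 → N
  i=21: C-G = 22 → W
  i=22: L-R = 20 → U
  i=23: W-X = 25 → Z
  i=24: N-I =  5 → F
  i=25: B-K = 17 → R
  i=26: Y-L = 13 → N
  i=27: D-H = 22 → W
  i=28: K-Q = 20 → U
  i=29: U-V = 25 → Z
  i=30: N-I =  5 → F
  i=31: Y-H = 17 → R
  shifts repeat with period 6: FRNWUZ

FRNWUZ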